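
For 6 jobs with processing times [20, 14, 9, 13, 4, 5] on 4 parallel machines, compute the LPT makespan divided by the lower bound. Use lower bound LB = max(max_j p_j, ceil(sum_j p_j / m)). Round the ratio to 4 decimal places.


LPT order: [20, 14, 13, 9, 5, 4]
Machine loads after assignment: [20, 14, 17, 14]
LPT makespan = 20
Lower bound = max(max_job, ceil(total/4)) = max(20, 17) = 20
Ratio = 20 / 20 = 1.0

1.0


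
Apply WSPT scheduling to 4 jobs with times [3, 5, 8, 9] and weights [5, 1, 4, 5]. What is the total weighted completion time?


Compute p/w ratios and sort ascending (WSPT): [(3, 5), (9, 5), (8, 4), (5, 1)]
Compute weighted completion times:
  Job (p=3,w=5): C=3, w*C=5*3=15
  Job (p=9,w=5): C=12, w*C=5*12=60
  Job (p=8,w=4): C=20, w*C=4*20=80
  Job (p=5,w=1): C=25, w*C=1*25=25
Total weighted completion time = 180

180


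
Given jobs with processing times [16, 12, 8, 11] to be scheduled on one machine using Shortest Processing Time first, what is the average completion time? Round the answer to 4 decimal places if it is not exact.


Sort jobs by processing time (SPT order): [8, 11, 12, 16]
Compute completion times sequentially:
  Job 1: processing = 8, completes at 8
  Job 2: processing = 11, completes at 19
  Job 3: processing = 12, completes at 31
  Job 4: processing = 16, completes at 47
Sum of completion times = 105
Average completion time = 105/4 = 26.25

26.25


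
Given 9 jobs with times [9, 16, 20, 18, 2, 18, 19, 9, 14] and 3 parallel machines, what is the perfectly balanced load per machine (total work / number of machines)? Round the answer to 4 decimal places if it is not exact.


Total processing time = 9 + 16 + 20 + 18 + 2 + 18 + 19 + 9 + 14 = 125
Number of machines = 3
Ideal balanced load = 125 / 3 = 41.6667

41.6667


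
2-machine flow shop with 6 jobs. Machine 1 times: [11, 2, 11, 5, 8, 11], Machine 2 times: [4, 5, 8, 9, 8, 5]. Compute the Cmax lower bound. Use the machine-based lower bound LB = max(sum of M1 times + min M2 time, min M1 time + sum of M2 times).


LB1 = sum(M1 times) + min(M2 times) = 48 + 4 = 52
LB2 = min(M1 times) + sum(M2 times) = 2 + 39 = 41
Lower bound = max(LB1, LB2) = max(52, 41) = 52

52


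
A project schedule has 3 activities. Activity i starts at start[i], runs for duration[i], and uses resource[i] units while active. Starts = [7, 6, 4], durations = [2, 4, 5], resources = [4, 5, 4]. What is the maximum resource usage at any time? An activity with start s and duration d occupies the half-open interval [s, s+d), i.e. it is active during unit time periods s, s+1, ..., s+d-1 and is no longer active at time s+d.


Each activity i is active on [start_i, start_i + duration_i).
Compute total resource usage per time slot:
  t=0: active resources = [], total = 0
  t=1: active resources = [], total = 0
  t=2: active resources = [], total = 0
  t=3: active resources = [], total = 0
  t=4: active resources = [4], total = 4
  t=5: active resources = [4], total = 4
  t=6: active resources = [5, 4], total = 9
  t=7: active resources = [4, 5, 4], total = 13
  t=8: active resources = [4, 5, 4], total = 13
  t=9: active resources = [5], total = 5
Peak resource demand = 13

13


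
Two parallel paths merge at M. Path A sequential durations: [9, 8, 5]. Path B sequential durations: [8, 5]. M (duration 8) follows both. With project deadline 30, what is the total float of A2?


Forward pass: ES(A2) = sum of predecessors on chain A = 9
EF = ES + duration = 9 + 8 = 17
Backward pass: LF(M) = deadline = 30; LS(M) = 30 - 8 = 22
LF(A2) = LS(M) - sum(successors on chain A) = 22 - 5 = 17
LS = LF - duration = 17 - 8 = 9
Total float = LS - ES = 9 - 9 = 0

0


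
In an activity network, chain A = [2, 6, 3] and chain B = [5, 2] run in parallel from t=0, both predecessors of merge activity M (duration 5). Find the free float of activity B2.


ES(B2) = sum of predecessors on chain B = 5
EF(B2) = ES + duration = 5 + 2 = 7
Successor of B2 is M. ES(M) = max(sum(A), sum(B)) = max(11, 7) = 11
Free float = ES(successor) - EF(current) = 11 - 7 = 4

4


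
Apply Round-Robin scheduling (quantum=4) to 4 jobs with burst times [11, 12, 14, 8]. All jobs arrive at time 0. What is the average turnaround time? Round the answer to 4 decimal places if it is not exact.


Time quantum = 4
Execution trace:
  J1 runs 4 units, time = 4
  J2 runs 4 units, time = 8
  J3 runs 4 units, time = 12
  J4 runs 4 units, time = 16
  J1 runs 4 units, time = 20
  J2 runs 4 units, time = 24
  J3 runs 4 units, time = 28
  J4 runs 4 units, time = 32
  J1 runs 3 units, time = 35
  J2 runs 4 units, time = 39
  J3 runs 4 units, time = 43
  J3 runs 2 units, time = 45
Finish times: [35, 39, 45, 32]
Average turnaround = 151/4 = 37.75

37.75


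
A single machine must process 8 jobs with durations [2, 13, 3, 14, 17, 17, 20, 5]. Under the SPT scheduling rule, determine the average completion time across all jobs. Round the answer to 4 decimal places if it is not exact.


Sort jobs by processing time (SPT order): [2, 3, 5, 13, 14, 17, 17, 20]
Compute completion times sequentially:
  Job 1: processing = 2, completes at 2
  Job 2: processing = 3, completes at 5
  Job 3: processing = 5, completes at 10
  Job 4: processing = 13, completes at 23
  Job 5: processing = 14, completes at 37
  Job 6: processing = 17, completes at 54
  Job 7: processing = 17, completes at 71
  Job 8: processing = 20, completes at 91
Sum of completion times = 293
Average completion time = 293/8 = 36.625

36.625


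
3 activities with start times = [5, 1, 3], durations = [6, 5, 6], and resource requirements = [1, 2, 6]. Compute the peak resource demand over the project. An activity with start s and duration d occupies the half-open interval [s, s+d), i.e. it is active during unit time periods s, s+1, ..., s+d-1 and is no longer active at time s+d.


Each activity i is active on [start_i, start_i + duration_i).
Compute total resource usage per time slot:
  t=0: active resources = [], total = 0
  t=1: active resources = [2], total = 2
  t=2: active resources = [2], total = 2
  t=3: active resources = [2, 6], total = 8
  t=4: active resources = [2, 6], total = 8
  t=5: active resources = [1, 2, 6], total = 9
  t=6: active resources = [1, 6], total = 7
  t=7: active resources = [1, 6], total = 7
  t=8: active resources = [1, 6], total = 7
  t=9: active resources = [1], total = 1
  t=10: active resources = [1], total = 1
Peak resource demand = 9

9


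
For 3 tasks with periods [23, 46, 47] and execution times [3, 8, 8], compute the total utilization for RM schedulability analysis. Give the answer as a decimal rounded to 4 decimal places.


Compute individual utilizations (exact fractions):
  Task 1: C/T = 3/23 (approx. 0.1304)
  Task 2: C/T = 8/46 = 4/23 (approx. 0.1739)
  Task 3: C/T = 8/47 (approx. 0.1702)
Total utilization U = 3/23 + 4/23 + 8/47 = 513/1081
Rounded to 4 decimal places: U = 0.4746
RM (Liu & Layland) bound for 3 tasks = 0.779763; compare with U = 513/1081 (approx. 0.474561)
U <= bound, so schedulable by RM sufficient condition.

0.4746


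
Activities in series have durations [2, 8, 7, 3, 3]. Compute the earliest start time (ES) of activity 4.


Activity 4 starts after activities 1 through 3 complete.
Predecessor durations: [2, 8, 7]
ES = 2 + 8 + 7 = 17

17


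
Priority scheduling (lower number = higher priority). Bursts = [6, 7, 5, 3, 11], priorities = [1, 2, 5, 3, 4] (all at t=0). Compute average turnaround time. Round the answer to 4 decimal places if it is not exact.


Sort by priority (ascending = highest first):
Order: [(1, 6), (2, 7), (3, 3), (4, 11), (5, 5)]
Completion times:
  Priority 1, burst=6, C=6
  Priority 2, burst=7, C=13
  Priority 3, burst=3, C=16
  Priority 4, burst=11, C=27
  Priority 5, burst=5, C=32
Average turnaround = 94/5 = 18.8

18.8


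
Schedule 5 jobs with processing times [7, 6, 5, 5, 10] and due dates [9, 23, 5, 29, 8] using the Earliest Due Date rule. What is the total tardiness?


Sort by due date (EDD order): [(5, 5), (10, 8), (7, 9), (6, 23), (5, 29)]
Compute completion times and tardiness:
  Job 1: p=5, d=5, C=5, tardiness=max(0,5-5)=0
  Job 2: p=10, d=8, C=15, tardiness=max(0,15-8)=7
  Job 3: p=7, d=9, C=22, tardiness=max(0,22-9)=13
  Job 4: p=6, d=23, C=28, tardiness=max(0,28-23)=5
  Job 5: p=5, d=29, C=33, tardiness=max(0,33-29)=4
Total tardiness = 29

29


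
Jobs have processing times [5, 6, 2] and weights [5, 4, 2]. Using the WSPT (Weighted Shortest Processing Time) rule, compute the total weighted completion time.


Compute p/w ratios and sort ascending (WSPT): [(5, 5), (2, 2), (6, 4)]
Compute weighted completion times:
  Job (p=5,w=5): C=5, w*C=5*5=25
  Job (p=2,w=2): C=7, w*C=2*7=14
  Job (p=6,w=4): C=13, w*C=4*13=52
Total weighted completion time = 91

91


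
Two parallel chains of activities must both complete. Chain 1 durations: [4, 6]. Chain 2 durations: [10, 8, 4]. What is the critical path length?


Path A total = 4 + 6 = 10
Path B total = 10 + 8 + 4 = 22
Critical path = longest path = max(10, 22) = 22

22


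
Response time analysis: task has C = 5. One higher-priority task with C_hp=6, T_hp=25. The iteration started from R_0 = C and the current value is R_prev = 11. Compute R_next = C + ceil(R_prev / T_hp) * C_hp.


R_next = C + ceil(R_prev / T_hp) * C_hp
ceil(11 / 25) = ceil(0.44) = 1
Interference = 1 * 6 = 6
R_next = 5 + 6 = 11
R_next = R_prev, so the iteration has converged (response time = 11).

11


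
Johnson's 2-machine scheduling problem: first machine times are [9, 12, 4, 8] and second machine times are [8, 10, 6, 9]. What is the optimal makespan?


Apply Johnson's rule:
  Group 1 (a <= b): [(3, 4, 6), (4, 8, 9)]
  Group 2 (a > b): [(2, 12, 10), (1, 9, 8)]
Optimal job order: [3, 4, 2, 1]
Schedule:
  Job 3: M1 done at 4, M2 done at 10
  Job 4: M1 done at 12, M2 done at 21
  Job 2: M1 done at 24, M2 done at 34
  Job 1: M1 done at 33, M2 done at 42
Makespan = 42

42


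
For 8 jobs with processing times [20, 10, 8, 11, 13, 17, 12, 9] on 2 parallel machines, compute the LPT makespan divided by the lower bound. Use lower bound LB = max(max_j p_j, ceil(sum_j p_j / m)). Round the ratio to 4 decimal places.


LPT order: [20, 17, 13, 12, 11, 10, 9, 8]
Machine loads after assignment: [50, 50]
LPT makespan = 50
Lower bound = max(max_job, ceil(total/2)) = max(20, 50) = 50
Ratio = 50 / 50 = 1.0

1.0


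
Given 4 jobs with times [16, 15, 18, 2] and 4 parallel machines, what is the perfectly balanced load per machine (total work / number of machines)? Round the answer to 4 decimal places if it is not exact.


Total processing time = 16 + 15 + 18 + 2 = 51
Number of machines = 4
Ideal balanced load = 51 / 4 = 12.75

12.75


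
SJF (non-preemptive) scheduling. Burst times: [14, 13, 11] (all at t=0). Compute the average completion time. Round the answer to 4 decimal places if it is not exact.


SJF order (ascending): [11, 13, 14]
Completion times:
  Job 1: burst=11, C=11
  Job 2: burst=13, C=24
  Job 3: burst=14, C=38
Average completion = 73/3 = 24.3333

24.3333


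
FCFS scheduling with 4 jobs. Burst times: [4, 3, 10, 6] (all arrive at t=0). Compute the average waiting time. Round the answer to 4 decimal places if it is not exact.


FCFS order (as given): [4, 3, 10, 6]
Waiting times:
  Job 1: wait = 0
  Job 2: wait = 4
  Job 3: wait = 7
  Job 4: wait = 17
Sum of waiting times = 28
Average waiting time = 28/4 = 7.0

7.0


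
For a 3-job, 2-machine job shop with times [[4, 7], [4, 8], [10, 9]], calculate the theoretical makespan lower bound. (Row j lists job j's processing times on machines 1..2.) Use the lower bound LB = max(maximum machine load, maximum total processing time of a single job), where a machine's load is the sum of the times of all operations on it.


Machine loads:
  Machine 1: 4 + 4 + 10 = 18
  Machine 2: 7 + 8 + 9 = 24
Max machine load = 24
Job totals:
  Job 1: 11
  Job 2: 12
  Job 3: 19
Max job total = 19
Lower bound = max(24, 19) = 24

24


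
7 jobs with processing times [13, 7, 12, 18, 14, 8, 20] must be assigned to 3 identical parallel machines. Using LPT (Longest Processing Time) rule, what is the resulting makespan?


Sort jobs in decreasing order (LPT): [20, 18, 14, 13, 12, 8, 7]
Assign each job to the least loaded machine:
  Machine 1: jobs [20, 8], load = 28
  Machine 2: jobs [18, 12], load = 30
  Machine 3: jobs [14, 13, 7], load = 34
Makespan = max load = 34

34


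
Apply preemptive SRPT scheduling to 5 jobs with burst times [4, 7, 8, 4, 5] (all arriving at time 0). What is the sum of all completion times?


Since all jobs arrive at t=0, SRPT equals SPT ordering.
SPT order: [4, 4, 5, 7, 8]
Completion times:
  Job 1: p=4, C=4
  Job 2: p=4, C=8
  Job 3: p=5, C=13
  Job 4: p=7, C=20
  Job 5: p=8, C=28
Total completion time = 4 + 8 + 13 + 20 + 28 = 73

73


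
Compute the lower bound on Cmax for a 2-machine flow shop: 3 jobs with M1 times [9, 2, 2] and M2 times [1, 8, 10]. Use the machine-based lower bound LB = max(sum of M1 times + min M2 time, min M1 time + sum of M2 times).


LB1 = sum(M1 times) + min(M2 times) = 13 + 1 = 14
LB2 = min(M1 times) + sum(M2 times) = 2 + 19 = 21
Lower bound = max(LB1, LB2) = max(14, 21) = 21

21


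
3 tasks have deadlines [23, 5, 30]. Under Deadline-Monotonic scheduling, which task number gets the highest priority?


Sort tasks by relative deadline (ascending):
  Task 2: deadline = 5
  Task 1: deadline = 23
  Task 3: deadline = 30
Priority order (highest first): [2, 1, 3]
Highest priority task = 2

2


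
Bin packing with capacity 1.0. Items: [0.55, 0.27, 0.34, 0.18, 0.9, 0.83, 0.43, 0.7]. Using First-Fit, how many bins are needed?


Place items sequentially using First-Fit:
  Item 0.55 -> new Bin 1
  Item 0.27 -> Bin 1 (now 0.82)
  Item 0.34 -> new Bin 2
  Item 0.18 -> Bin 1 (now 1.0)
  Item 0.9 -> new Bin 3
  Item 0.83 -> new Bin 4
  Item 0.43 -> Bin 2 (now 0.77)
  Item 0.7 -> new Bin 5
Total bins used = 5

5


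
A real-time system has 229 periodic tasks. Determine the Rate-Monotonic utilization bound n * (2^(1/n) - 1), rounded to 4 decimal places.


Compute 2^(1/229) = 1.0030314291
Subtract 1: 1.0030314291 - 1 = 0.0030314291
Multiply by n: 229 * 0.0030314291 = 0.6941972639
Round to 4 dp: 0.6942

0.6942


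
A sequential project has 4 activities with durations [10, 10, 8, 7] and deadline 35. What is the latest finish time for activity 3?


LF(activity 3) = deadline - sum of successor durations
Successors: activities 4 through 4 with durations [7]
Sum of successor durations = 7
LF = 35 - 7 = 28

28


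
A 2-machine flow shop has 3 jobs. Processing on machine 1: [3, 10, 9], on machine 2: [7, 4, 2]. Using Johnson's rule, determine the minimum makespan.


Apply Johnson's rule:
  Group 1 (a <= b): [(1, 3, 7)]
  Group 2 (a > b): [(2, 10, 4), (3, 9, 2)]
Optimal job order: [1, 2, 3]
Schedule:
  Job 1: M1 done at 3, M2 done at 10
  Job 2: M1 done at 13, M2 done at 17
  Job 3: M1 done at 22, M2 done at 24
Makespan = 24

24


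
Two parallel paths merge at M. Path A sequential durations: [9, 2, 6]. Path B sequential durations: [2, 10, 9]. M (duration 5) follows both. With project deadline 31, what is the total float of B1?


Forward pass: ES(B1) = sum of predecessors on chain B = 0
EF = ES + duration = 0 + 2 = 2
Backward pass: LF(M) = deadline = 31; LS(M) = 31 - 5 = 26
LF(B1) = LS(M) - sum(successors on chain B) = 26 - 19 = 7
LS = LF - duration = 7 - 2 = 5
Total float = LS - ES = 5 - 0 = 5

5


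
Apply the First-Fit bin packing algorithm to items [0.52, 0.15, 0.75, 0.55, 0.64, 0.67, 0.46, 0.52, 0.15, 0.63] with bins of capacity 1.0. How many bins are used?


Place items sequentially using First-Fit:
  Item 0.52 -> new Bin 1
  Item 0.15 -> Bin 1 (now 0.67)
  Item 0.75 -> new Bin 2
  Item 0.55 -> new Bin 3
  Item 0.64 -> new Bin 4
  Item 0.67 -> new Bin 5
  Item 0.46 -> new Bin 6
  Item 0.52 -> Bin 6 (now 0.98)
  Item 0.15 -> Bin 1 (now 0.82)
  Item 0.63 -> new Bin 7
Total bins used = 7

7


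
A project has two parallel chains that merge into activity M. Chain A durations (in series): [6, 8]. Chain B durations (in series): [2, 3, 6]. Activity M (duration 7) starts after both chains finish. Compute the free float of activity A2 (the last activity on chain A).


ES(A2) = sum of predecessors on chain A = 6
EF(A2) = ES + duration = 6 + 8 = 14
Successor of A2 is M. ES(M) = max(sum(A), sum(B)) = max(14, 11) = 14
Free float = ES(successor) - EF(current) = 14 - 14 = 0

0


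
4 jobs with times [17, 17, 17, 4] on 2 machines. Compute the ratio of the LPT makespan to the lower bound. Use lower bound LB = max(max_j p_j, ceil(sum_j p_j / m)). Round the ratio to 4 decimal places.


LPT order: [17, 17, 17, 4]
Machine loads after assignment: [34, 21]
LPT makespan = 34
Lower bound = max(max_job, ceil(total/2)) = max(17, 28) = 28
Ratio = 34 / 28 = 1.2143

1.2143


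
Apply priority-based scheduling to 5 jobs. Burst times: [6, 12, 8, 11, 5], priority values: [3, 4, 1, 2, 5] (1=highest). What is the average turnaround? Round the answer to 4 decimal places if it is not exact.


Sort by priority (ascending = highest first):
Order: [(1, 8), (2, 11), (3, 6), (4, 12), (5, 5)]
Completion times:
  Priority 1, burst=8, C=8
  Priority 2, burst=11, C=19
  Priority 3, burst=6, C=25
  Priority 4, burst=12, C=37
  Priority 5, burst=5, C=42
Average turnaround = 131/5 = 26.2

26.2


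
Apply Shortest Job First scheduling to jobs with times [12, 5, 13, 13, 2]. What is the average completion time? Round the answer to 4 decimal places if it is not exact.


SJF order (ascending): [2, 5, 12, 13, 13]
Completion times:
  Job 1: burst=2, C=2
  Job 2: burst=5, C=7
  Job 3: burst=12, C=19
  Job 4: burst=13, C=32
  Job 5: burst=13, C=45
Average completion = 105/5 = 21.0

21.0


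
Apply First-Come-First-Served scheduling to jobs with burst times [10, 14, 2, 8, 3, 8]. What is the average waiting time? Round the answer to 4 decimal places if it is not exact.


FCFS order (as given): [10, 14, 2, 8, 3, 8]
Waiting times:
  Job 1: wait = 0
  Job 2: wait = 10
  Job 3: wait = 24
  Job 4: wait = 26
  Job 5: wait = 34
  Job 6: wait = 37
Sum of waiting times = 131
Average waiting time = 131/6 = 21.8333

21.8333


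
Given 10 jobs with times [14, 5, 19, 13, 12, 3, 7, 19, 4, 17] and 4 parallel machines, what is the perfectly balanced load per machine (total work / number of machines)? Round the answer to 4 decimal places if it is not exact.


Total processing time = 14 + 5 + 19 + 13 + 12 + 3 + 7 + 19 + 4 + 17 = 113
Number of machines = 4
Ideal balanced load = 113 / 4 = 28.25

28.25


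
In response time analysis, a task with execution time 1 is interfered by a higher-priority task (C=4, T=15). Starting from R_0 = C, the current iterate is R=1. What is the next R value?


R_next = C + ceil(R_prev / T_hp) * C_hp
ceil(1 / 15) = ceil(0.0667) = 1
Interference = 1 * 4 = 4
R_next = 1 + 4 = 5

5


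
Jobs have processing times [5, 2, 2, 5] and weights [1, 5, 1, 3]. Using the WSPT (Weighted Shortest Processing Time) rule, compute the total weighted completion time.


Compute p/w ratios and sort ascending (WSPT): [(2, 5), (5, 3), (2, 1), (5, 1)]
Compute weighted completion times:
  Job (p=2,w=5): C=2, w*C=5*2=10
  Job (p=5,w=3): C=7, w*C=3*7=21
  Job (p=2,w=1): C=9, w*C=1*9=9
  Job (p=5,w=1): C=14, w*C=1*14=14
Total weighted completion time = 54

54


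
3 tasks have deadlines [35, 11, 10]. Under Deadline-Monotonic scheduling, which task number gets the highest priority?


Sort tasks by relative deadline (ascending):
  Task 3: deadline = 10
  Task 2: deadline = 11
  Task 1: deadline = 35
Priority order (highest first): [3, 2, 1]
Highest priority task = 3

3


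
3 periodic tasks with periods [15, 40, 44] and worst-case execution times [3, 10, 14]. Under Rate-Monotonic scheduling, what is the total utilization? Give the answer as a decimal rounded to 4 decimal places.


Compute individual utilizations (exact fractions):
  Task 1: C/T = 3/15 = 1/5 (approx. 0.2)
  Task 2: C/T = 10/40 = 1/4 (approx. 0.25)
  Task 3: C/T = 14/44 = 7/22 (approx. 0.3182)
Total utilization U = 1/5 + 1/4 + 7/22 = 169/220
Rounded to 4 decimal places: U = 0.7682
RM (Liu & Layland) bound for 3 tasks = 0.779763; compare with U = 169/220 (approx. 0.768182)
U <= bound, so schedulable by RM sufficient condition.

0.7682


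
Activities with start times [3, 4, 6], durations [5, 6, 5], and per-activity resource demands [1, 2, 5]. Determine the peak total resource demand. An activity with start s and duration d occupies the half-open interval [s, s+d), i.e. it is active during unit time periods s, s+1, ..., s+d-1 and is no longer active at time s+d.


Each activity i is active on [start_i, start_i + duration_i).
Compute total resource usage per time slot:
  t=0: active resources = [], total = 0
  t=1: active resources = [], total = 0
  t=2: active resources = [], total = 0
  t=3: active resources = [1], total = 1
  t=4: active resources = [1, 2], total = 3
  t=5: active resources = [1, 2], total = 3
  t=6: active resources = [1, 2, 5], total = 8
  t=7: active resources = [1, 2, 5], total = 8
  t=8: active resources = [2, 5], total = 7
  t=9: active resources = [2, 5], total = 7
  t=10: active resources = [5], total = 5
Peak resource demand = 8

8


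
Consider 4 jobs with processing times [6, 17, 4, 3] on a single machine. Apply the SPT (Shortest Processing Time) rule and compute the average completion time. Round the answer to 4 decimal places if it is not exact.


Sort jobs by processing time (SPT order): [3, 4, 6, 17]
Compute completion times sequentially:
  Job 1: processing = 3, completes at 3
  Job 2: processing = 4, completes at 7
  Job 3: processing = 6, completes at 13
  Job 4: processing = 17, completes at 30
Sum of completion times = 53
Average completion time = 53/4 = 13.25

13.25


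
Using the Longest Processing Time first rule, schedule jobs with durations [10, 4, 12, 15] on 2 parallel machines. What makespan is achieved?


Sort jobs in decreasing order (LPT): [15, 12, 10, 4]
Assign each job to the least loaded machine:
  Machine 1: jobs [15, 4], load = 19
  Machine 2: jobs [12, 10], load = 22
Makespan = max load = 22

22


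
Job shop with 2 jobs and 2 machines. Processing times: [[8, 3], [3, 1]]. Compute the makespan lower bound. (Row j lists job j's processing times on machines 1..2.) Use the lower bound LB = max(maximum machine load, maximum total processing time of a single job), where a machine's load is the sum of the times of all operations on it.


Machine loads:
  Machine 1: 8 + 3 = 11
  Machine 2: 3 + 1 = 4
Max machine load = 11
Job totals:
  Job 1: 11
  Job 2: 4
Max job total = 11
Lower bound = max(11, 11) = 11

11


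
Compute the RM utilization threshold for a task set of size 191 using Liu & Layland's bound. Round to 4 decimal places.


Compute 2^(1/191) = 1.0036356358
Subtract 1: 1.0036356358 - 1 = 0.0036356358
Multiply by n: 191 * 0.0036356358 = 0.6944064378
Round to 4 dp: 0.6944

0.6944


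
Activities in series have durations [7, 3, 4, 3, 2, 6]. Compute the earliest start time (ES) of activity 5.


Activity 5 starts after activities 1 through 4 complete.
Predecessor durations: [7, 3, 4, 3]
ES = 7 + 3 + 4 + 3 = 17

17


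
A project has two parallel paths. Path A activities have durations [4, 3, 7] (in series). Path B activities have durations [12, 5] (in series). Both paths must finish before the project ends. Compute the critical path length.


Path A total = 4 + 3 + 7 = 14
Path B total = 12 + 5 = 17
Critical path = longest path = max(14, 17) = 17

17


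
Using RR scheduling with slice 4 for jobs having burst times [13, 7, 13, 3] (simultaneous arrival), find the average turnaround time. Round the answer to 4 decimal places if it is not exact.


Time quantum = 4
Execution trace:
  J1 runs 4 units, time = 4
  J2 runs 4 units, time = 8
  J3 runs 4 units, time = 12
  J4 runs 3 units, time = 15
  J1 runs 4 units, time = 19
  J2 runs 3 units, time = 22
  J3 runs 4 units, time = 26
  J1 runs 4 units, time = 30
  J3 runs 4 units, time = 34
  J1 runs 1 units, time = 35
  J3 runs 1 units, time = 36
Finish times: [35, 22, 36, 15]
Average turnaround = 108/4 = 27.0

27.0


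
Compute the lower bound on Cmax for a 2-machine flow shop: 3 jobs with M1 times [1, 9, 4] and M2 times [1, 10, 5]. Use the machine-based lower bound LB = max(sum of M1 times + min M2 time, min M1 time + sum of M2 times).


LB1 = sum(M1 times) + min(M2 times) = 14 + 1 = 15
LB2 = min(M1 times) + sum(M2 times) = 1 + 16 = 17
Lower bound = max(LB1, LB2) = max(15, 17) = 17

17


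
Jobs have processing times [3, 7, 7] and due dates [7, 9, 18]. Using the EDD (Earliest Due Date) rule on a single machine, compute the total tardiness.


Sort by due date (EDD order): [(3, 7), (7, 9), (7, 18)]
Compute completion times and tardiness:
  Job 1: p=3, d=7, C=3, tardiness=max(0,3-7)=0
  Job 2: p=7, d=9, C=10, tardiness=max(0,10-9)=1
  Job 3: p=7, d=18, C=17, tardiness=max(0,17-18)=0
Total tardiness = 1

1


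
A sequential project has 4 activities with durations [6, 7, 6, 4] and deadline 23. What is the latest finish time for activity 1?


LF(activity 1) = deadline - sum of successor durations
Successors: activities 2 through 4 with durations [7, 6, 4]
Sum of successor durations = 17
LF = 23 - 17 = 6

6


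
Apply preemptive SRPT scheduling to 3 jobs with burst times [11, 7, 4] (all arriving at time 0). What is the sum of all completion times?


Since all jobs arrive at t=0, SRPT equals SPT ordering.
SPT order: [4, 7, 11]
Completion times:
  Job 1: p=4, C=4
  Job 2: p=7, C=11
  Job 3: p=11, C=22
Total completion time = 4 + 11 + 22 = 37

37


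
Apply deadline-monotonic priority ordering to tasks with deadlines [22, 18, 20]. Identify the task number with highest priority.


Sort tasks by relative deadline (ascending):
  Task 2: deadline = 18
  Task 3: deadline = 20
  Task 1: deadline = 22
Priority order (highest first): [2, 3, 1]
Highest priority task = 2

2


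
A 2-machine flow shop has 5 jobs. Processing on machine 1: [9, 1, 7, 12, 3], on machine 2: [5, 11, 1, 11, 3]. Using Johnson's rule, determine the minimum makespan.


Apply Johnson's rule:
  Group 1 (a <= b): [(2, 1, 11), (5, 3, 3)]
  Group 2 (a > b): [(4, 12, 11), (1, 9, 5), (3, 7, 1)]
Optimal job order: [2, 5, 4, 1, 3]
Schedule:
  Job 2: M1 done at 1, M2 done at 12
  Job 5: M1 done at 4, M2 done at 15
  Job 4: M1 done at 16, M2 done at 27
  Job 1: M1 done at 25, M2 done at 32
  Job 3: M1 done at 32, M2 done at 33
Makespan = 33

33


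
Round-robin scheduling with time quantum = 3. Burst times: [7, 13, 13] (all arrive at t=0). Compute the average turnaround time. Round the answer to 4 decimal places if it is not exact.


Time quantum = 3
Execution trace:
  J1 runs 3 units, time = 3
  J2 runs 3 units, time = 6
  J3 runs 3 units, time = 9
  J1 runs 3 units, time = 12
  J2 runs 3 units, time = 15
  J3 runs 3 units, time = 18
  J1 runs 1 units, time = 19
  J2 runs 3 units, time = 22
  J3 runs 3 units, time = 25
  J2 runs 3 units, time = 28
  J3 runs 3 units, time = 31
  J2 runs 1 units, time = 32
  J3 runs 1 units, time = 33
Finish times: [19, 32, 33]
Average turnaround = 84/3 = 28.0

28.0


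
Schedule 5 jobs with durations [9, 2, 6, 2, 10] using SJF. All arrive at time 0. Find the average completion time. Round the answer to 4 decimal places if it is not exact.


SJF order (ascending): [2, 2, 6, 9, 10]
Completion times:
  Job 1: burst=2, C=2
  Job 2: burst=2, C=4
  Job 3: burst=6, C=10
  Job 4: burst=9, C=19
  Job 5: burst=10, C=29
Average completion = 64/5 = 12.8

12.8


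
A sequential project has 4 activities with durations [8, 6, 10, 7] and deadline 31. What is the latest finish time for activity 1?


LF(activity 1) = deadline - sum of successor durations
Successors: activities 2 through 4 with durations [6, 10, 7]
Sum of successor durations = 23
LF = 31 - 23 = 8

8


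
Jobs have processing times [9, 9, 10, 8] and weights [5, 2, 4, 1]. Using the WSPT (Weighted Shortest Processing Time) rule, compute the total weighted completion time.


Compute p/w ratios and sort ascending (WSPT): [(9, 5), (10, 4), (9, 2), (8, 1)]
Compute weighted completion times:
  Job (p=9,w=5): C=9, w*C=5*9=45
  Job (p=10,w=4): C=19, w*C=4*19=76
  Job (p=9,w=2): C=28, w*C=2*28=56
  Job (p=8,w=1): C=36, w*C=1*36=36
Total weighted completion time = 213

213


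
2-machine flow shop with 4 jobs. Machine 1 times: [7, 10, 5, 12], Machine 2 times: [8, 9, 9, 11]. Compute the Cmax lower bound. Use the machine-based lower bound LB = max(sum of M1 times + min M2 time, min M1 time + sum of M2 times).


LB1 = sum(M1 times) + min(M2 times) = 34 + 8 = 42
LB2 = min(M1 times) + sum(M2 times) = 5 + 37 = 42
Lower bound = max(LB1, LB2) = max(42, 42) = 42

42


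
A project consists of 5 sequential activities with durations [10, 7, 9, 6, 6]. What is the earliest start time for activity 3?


Activity 3 starts after activities 1 through 2 complete.
Predecessor durations: [10, 7]
ES = 10 + 7 = 17

17


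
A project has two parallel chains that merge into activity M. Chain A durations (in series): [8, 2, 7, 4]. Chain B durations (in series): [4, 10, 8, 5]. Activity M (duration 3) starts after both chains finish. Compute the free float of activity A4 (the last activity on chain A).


ES(A4) = sum of predecessors on chain A = 17
EF(A4) = ES + duration = 17 + 4 = 21
Successor of A4 is M. ES(M) = max(sum(A), sum(B)) = max(21, 27) = 27
Free float = ES(successor) - EF(current) = 27 - 21 = 6

6


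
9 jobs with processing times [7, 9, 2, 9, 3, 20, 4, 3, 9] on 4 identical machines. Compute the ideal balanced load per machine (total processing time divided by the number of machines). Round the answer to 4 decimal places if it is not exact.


Total processing time = 7 + 9 + 2 + 9 + 3 + 20 + 4 + 3 + 9 = 66
Number of machines = 4
Ideal balanced load = 66 / 4 = 16.5

16.5


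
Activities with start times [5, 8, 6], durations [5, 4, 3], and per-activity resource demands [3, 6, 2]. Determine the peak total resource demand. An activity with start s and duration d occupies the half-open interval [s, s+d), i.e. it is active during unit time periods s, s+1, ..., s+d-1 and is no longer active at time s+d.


Each activity i is active on [start_i, start_i + duration_i).
Compute total resource usage per time slot:
  t=0: active resources = [], total = 0
  t=1: active resources = [], total = 0
  t=2: active resources = [], total = 0
  t=3: active resources = [], total = 0
  t=4: active resources = [], total = 0
  t=5: active resources = [3], total = 3
  t=6: active resources = [3, 2], total = 5
  t=7: active resources = [3, 2], total = 5
  t=8: active resources = [3, 6, 2], total = 11
  t=9: active resources = [3, 6], total = 9
  t=10: active resources = [6], total = 6
  t=11: active resources = [6], total = 6
Peak resource demand = 11

11


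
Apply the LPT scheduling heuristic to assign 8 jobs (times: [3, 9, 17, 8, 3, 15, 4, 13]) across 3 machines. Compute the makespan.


Sort jobs in decreasing order (LPT): [17, 15, 13, 9, 8, 4, 3, 3]
Assign each job to the least loaded machine:
  Machine 1: jobs [17, 4, 3], load = 24
  Machine 2: jobs [15, 8], load = 23
  Machine 3: jobs [13, 9, 3], load = 25
Makespan = max load = 25

25


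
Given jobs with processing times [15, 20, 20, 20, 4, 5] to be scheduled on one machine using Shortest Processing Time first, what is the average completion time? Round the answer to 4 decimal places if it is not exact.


Sort jobs by processing time (SPT order): [4, 5, 15, 20, 20, 20]
Compute completion times sequentially:
  Job 1: processing = 4, completes at 4
  Job 2: processing = 5, completes at 9
  Job 3: processing = 15, completes at 24
  Job 4: processing = 20, completes at 44
  Job 5: processing = 20, completes at 64
  Job 6: processing = 20, completes at 84
Sum of completion times = 229
Average completion time = 229/6 = 38.1667

38.1667


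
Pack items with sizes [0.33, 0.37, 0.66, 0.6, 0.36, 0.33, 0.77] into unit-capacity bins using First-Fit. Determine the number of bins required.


Place items sequentially using First-Fit:
  Item 0.33 -> new Bin 1
  Item 0.37 -> Bin 1 (now 0.7)
  Item 0.66 -> new Bin 2
  Item 0.6 -> new Bin 3
  Item 0.36 -> Bin 3 (now 0.96)
  Item 0.33 -> Bin 2 (now 0.99)
  Item 0.77 -> new Bin 4
Total bins used = 4

4


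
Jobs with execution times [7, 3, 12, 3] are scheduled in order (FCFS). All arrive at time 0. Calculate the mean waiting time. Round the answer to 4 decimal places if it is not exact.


FCFS order (as given): [7, 3, 12, 3]
Waiting times:
  Job 1: wait = 0
  Job 2: wait = 7
  Job 3: wait = 10
  Job 4: wait = 22
Sum of waiting times = 39
Average waiting time = 39/4 = 9.75

9.75


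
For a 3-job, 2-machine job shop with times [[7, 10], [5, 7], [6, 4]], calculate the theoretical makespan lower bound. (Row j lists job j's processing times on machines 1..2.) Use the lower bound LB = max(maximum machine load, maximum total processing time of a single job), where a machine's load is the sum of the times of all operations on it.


Machine loads:
  Machine 1: 7 + 5 + 6 = 18
  Machine 2: 10 + 7 + 4 = 21
Max machine load = 21
Job totals:
  Job 1: 17
  Job 2: 12
  Job 3: 10
Max job total = 17
Lower bound = max(21, 17) = 21

21


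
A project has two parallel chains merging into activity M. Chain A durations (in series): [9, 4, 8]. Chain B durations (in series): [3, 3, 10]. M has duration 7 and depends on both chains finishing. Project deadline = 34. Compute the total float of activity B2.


Forward pass: ES(B2) = sum of predecessors on chain B = 3
EF = ES + duration = 3 + 3 = 6
Backward pass: LF(M) = deadline = 34; LS(M) = 34 - 7 = 27
LF(B2) = LS(M) - sum(successors on chain B) = 27 - 10 = 17
LS = LF - duration = 17 - 3 = 14
Total float = LS - ES = 14 - 3 = 11

11


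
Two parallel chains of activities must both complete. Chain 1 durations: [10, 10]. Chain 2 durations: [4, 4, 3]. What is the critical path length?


Path A total = 10 + 10 = 20
Path B total = 4 + 4 + 3 = 11
Critical path = longest path = max(20, 11) = 20

20


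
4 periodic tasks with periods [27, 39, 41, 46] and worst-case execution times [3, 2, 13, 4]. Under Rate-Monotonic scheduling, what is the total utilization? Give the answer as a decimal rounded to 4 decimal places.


Compute individual utilizations (exact fractions):
  Task 1: C/T = 3/27 = 1/9 (approx. 0.1111)
  Task 2: C/T = 2/39 (approx. 0.0513)
  Task 3: C/T = 13/41 (approx. 0.3171)
  Task 4: C/T = 4/46 = 2/23 (approx. 0.087)
Total utilization U = 1/9 + 2/39 + 13/41 + 2/23 = 62494/110331
Rounded to 4 decimal places: U = 0.5664
RM (Liu & Layland) bound for 4 tasks = 0.756828; compare with U = 62494/110331 (approx. 0.566423)
U <= bound, so schedulable by RM sufficient condition.

0.5664


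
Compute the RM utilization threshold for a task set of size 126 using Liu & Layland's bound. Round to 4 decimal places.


Compute 2^(1/126) = 1.0055163273
Subtract 1: 1.0055163273 - 1 = 0.0055163273
Multiply by n: 126 * 0.0055163273 = 0.6950572398
Round to 4 dp: 0.6951

0.6951


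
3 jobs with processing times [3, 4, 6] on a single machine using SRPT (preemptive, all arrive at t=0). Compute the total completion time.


Since all jobs arrive at t=0, SRPT equals SPT ordering.
SPT order: [3, 4, 6]
Completion times:
  Job 1: p=3, C=3
  Job 2: p=4, C=7
  Job 3: p=6, C=13
Total completion time = 3 + 7 + 13 = 23

23


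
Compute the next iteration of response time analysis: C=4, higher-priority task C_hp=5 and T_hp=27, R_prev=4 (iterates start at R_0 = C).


R_next = C + ceil(R_prev / T_hp) * C_hp
ceil(4 / 27) = ceil(0.1481) = 1
Interference = 1 * 5 = 5
R_next = 4 + 5 = 9

9


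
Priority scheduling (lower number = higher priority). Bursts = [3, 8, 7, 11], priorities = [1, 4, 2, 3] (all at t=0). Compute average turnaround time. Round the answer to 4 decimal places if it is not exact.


Sort by priority (ascending = highest first):
Order: [(1, 3), (2, 7), (3, 11), (4, 8)]
Completion times:
  Priority 1, burst=3, C=3
  Priority 2, burst=7, C=10
  Priority 3, burst=11, C=21
  Priority 4, burst=8, C=29
Average turnaround = 63/4 = 15.75

15.75


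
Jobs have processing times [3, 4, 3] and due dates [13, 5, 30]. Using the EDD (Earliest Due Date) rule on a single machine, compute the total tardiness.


Sort by due date (EDD order): [(4, 5), (3, 13), (3, 30)]
Compute completion times and tardiness:
  Job 1: p=4, d=5, C=4, tardiness=max(0,4-5)=0
  Job 2: p=3, d=13, C=7, tardiness=max(0,7-13)=0
  Job 3: p=3, d=30, C=10, tardiness=max(0,10-30)=0
Total tardiness = 0

0


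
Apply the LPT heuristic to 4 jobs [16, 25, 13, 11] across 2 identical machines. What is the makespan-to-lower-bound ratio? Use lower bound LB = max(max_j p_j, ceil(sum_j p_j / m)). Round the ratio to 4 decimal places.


LPT order: [25, 16, 13, 11]
Machine loads after assignment: [36, 29]
LPT makespan = 36
Lower bound = max(max_job, ceil(total/2)) = max(25, 33) = 33
Ratio = 36 / 33 = 1.0909

1.0909


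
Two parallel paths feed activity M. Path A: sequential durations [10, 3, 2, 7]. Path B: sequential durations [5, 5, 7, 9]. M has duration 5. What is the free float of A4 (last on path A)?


ES(A4) = sum of predecessors on chain A = 15
EF(A4) = ES + duration = 15 + 7 = 22
Successor of A4 is M. ES(M) = max(sum(A), sum(B)) = max(22, 26) = 26
Free float = ES(successor) - EF(current) = 26 - 22 = 4

4


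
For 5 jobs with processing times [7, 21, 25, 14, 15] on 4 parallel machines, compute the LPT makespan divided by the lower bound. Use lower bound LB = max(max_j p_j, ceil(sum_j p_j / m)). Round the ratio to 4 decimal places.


LPT order: [25, 21, 15, 14, 7]
Machine loads after assignment: [25, 21, 15, 21]
LPT makespan = 25
Lower bound = max(max_job, ceil(total/4)) = max(25, 21) = 25
Ratio = 25 / 25 = 1.0

1.0


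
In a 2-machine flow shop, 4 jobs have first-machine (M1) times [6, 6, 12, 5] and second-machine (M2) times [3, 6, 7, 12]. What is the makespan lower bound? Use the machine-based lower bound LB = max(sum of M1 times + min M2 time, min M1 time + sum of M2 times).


LB1 = sum(M1 times) + min(M2 times) = 29 + 3 = 32
LB2 = min(M1 times) + sum(M2 times) = 5 + 28 = 33
Lower bound = max(LB1, LB2) = max(32, 33) = 33

33


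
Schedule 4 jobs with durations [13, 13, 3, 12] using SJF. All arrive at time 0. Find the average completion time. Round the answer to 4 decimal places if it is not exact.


SJF order (ascending): [3, 12, 13, 13]
Completion times:
  Job 1: burst=3, C=3
  Job 2: burst=12, C=15
  Job 3: burst=13, C=28
  Job 4: burst=13, C=41
Average completion = 87/4 = 21.75

21.75


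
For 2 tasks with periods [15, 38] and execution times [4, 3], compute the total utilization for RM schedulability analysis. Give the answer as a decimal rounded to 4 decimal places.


Compute individual utilizations (exact fractions):
  Task 1: C/T = 4/15 (approx. 0.2667)
  Task 2: C/T = 3/38 (approx. 0.0789)
Total utilization U = 4/15 + 3/38 = 197/570
Rounded to 4 decimal places: U = 0.3456
RM (Liu & Layland) bound for 2 tasks = 0.828427; compare with U = 197/570 (approx. 0.345614)
U <= bound, so schedulable by RM sufficient condition.

0.3456


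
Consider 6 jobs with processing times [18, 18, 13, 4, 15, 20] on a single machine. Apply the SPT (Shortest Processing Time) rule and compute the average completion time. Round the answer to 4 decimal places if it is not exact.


Sort jobs by processing time (SPT order): [4, 13, 15, 18, 18, 20]
Compute completion times sequentially:
  Job 1: processing = 4, completes at 4
  Job 2: processing = 13, completes at 17
  Job 3: processing = 15, completes at 32
  Job 4: processing = 18, completes at 50
  Job 5: processing = 18, completes at 68
  Job 6: processing = 20, completes at 88
Sum of completion times = 259
Average completion time = 259/6 = 43.1667

43.1667


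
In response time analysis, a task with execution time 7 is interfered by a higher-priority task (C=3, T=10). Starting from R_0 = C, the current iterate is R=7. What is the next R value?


R_next = C + ceil(R_prev / T_hp) * C_hp
ceil(7 / 10) = ceil(0.7) = 1
Interference = 1 * 3 = 3
R_next = 7 + 3 = 10

10
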